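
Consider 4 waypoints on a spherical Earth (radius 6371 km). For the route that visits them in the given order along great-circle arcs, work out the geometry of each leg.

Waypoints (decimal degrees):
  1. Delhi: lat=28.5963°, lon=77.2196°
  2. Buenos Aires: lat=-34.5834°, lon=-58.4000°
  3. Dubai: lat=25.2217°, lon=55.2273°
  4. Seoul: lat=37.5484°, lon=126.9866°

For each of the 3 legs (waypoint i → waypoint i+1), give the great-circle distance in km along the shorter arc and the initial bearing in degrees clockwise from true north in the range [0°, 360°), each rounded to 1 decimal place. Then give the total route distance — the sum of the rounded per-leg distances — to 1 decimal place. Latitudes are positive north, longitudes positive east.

Leg 1: dist=15792.9 km, bearing=249.4°
Leg 2: dist=13644.7 km, bearing=80.1°
Leg 3: dist=6787.3 km, bearing=59.4°
Total: 36224.9 km

Leg 1: φ1=0.4990996, φ2=-0.6035942, Δφ=-1.1026938, Δλ=-2.3670086 rad; a=sin²(Δφ/2)+cosφ1·cosφ2·sin²(Δλ/2)=0.8941596872; c=2·atan2(√a, √(1-a))=2.478868982; dist=6371·c=15792.874 ≈ 15792.9 km; running total=15792.9 km
Leg 1 bearing: y=sinΔλ·cosφ2=-0.57583217, x=cosφ1·sinφ2-sinφ1·cosφ2·cosΔλ=-0.21672535; θ=atan2(y, x)=-110.6248° <0 so +360° → 249.3752° ≈ 249.4°
Leg 2: φ1=-0.6035942, φ2=0.4402017, Δφ=1.0437959, Δλ=1.9831705 rad; a=sin²(Δφ/2)+cosφ1·cosφ2·sin²(Δλ/2)=0.7701895055; c=2·atan2(√a, √(1-a))=2.141683812; dist=6371·c=13644.668 ≈ 13644.7 km; running total=29437.6 km
Leg 2 bearing: y=sinΔλ·cosφ2=0.82882929, x=cosφ1·sinφ2-sinφ1·cosφ2·cosΔλ=0.14502596; θ=atan2(y, x)=80.0750° ≈ 80.1°
Leg 3: φ1=0.4402017, φ2=0.6553432, Δφ=0.2151415, Δλ=1.2524361 rad; a=sin²(Δφ/2)+cosφ1·cosφ2·sin²(Δλ/2)=0.2579002252; c=2·atan2(√a, √(1-a))=1.065348236; dist=6371·c=6787.334 ≈ 6787.3 km; running total=36224.9 km
Leg 3 bearing: y=sinΔλ·cosφ2=0.75299862, x=cosφ1·sinφ2-sinφ1·cosφ2·cosΔλ=0.44558263; θ=atan2(y, x)=59.3853° ≈ 59.4°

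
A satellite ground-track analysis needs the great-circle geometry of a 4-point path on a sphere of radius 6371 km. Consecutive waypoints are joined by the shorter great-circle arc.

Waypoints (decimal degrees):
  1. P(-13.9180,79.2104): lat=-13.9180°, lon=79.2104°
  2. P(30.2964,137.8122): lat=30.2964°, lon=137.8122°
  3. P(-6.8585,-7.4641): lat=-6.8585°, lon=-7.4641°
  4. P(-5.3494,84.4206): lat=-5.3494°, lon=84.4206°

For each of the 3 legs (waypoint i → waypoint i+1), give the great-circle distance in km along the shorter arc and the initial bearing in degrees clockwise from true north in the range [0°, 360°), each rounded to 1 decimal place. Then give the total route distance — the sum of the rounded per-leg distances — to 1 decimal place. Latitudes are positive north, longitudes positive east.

Leg 1: dist=7964.0 km, bearing=51.0°
Leg 2: dist=15555.2 km, bearing=298.6°
Leg 3: dist=10143.7 km, bearing=95.5°
Total: 33662.9 km

Leg 1: φ1=-0.2429149, φ2=0.5287719, Δφ=0.7716869, Δλ=1.0227944 rad; a=sin²(Δφ/2)+cosφ1·cosφ2·sin²(Δλ/2)=0.3423591633; c=2·atan2(√a, √(1-a))=1.250042876; dist=6371·c=7964.023 ≈ 7964.0 km; running total=7964.0 km
Leg 1 bearing: y=sinΔλ·cosφ2=0.73699315, x=cosφ1·sinφ2-sinφ1·cosφ2·cosΔλ=0.59786166; θ=atan2(y, x)=50.9504° ≈ 51.0°
Leg 2: φ1=0.5287719, φ2=-0.1197034, Δφ=-0.6484753, Δλ=-2.5355498 rad; a=sin²(Δφ/2)+cosφ1·cosφ2·sin²(Δλ/2)=0.8824115076; c=2·atan2(√a, √(1-a))=2.441562894; dist=6371·c=15555.197 ≈ 15555.2 km; running total=23519.2 km
Leg 2 bearing: y=sinΔλ·cosφ2=-0.56554341, x=cosφ1·sinφ2-sinφ1·cosφ2·cosΔλ=0.30855536; θ=atan2(y, x)=-61.3835° <0 so +360° → 298.6165° ≈ 298.6°
Leg 3: φ1=-0.1197034, φ2=-0.0933646, Δφ=0.0263388, Δλ=1.6036905 rad; a=sin²(Δφ/2)+cosφ1·cosφ2·sin²(Δλ/2)=0.5106887629; c=2·atan2(√a, √(1-a))=1.592175481; dist=6371·c=10143.74999 ≈ 10143.7 km; running total=33662.9 km
Leg 3 bearing: y=sinΔλ·cosφ2=0.99510608, x=cosφ1·sinφ2-sinφ1·cosφ2·cosΔλ=-0.09647226; θ=atan2(y, x)=95.5373° ≈ 95.5°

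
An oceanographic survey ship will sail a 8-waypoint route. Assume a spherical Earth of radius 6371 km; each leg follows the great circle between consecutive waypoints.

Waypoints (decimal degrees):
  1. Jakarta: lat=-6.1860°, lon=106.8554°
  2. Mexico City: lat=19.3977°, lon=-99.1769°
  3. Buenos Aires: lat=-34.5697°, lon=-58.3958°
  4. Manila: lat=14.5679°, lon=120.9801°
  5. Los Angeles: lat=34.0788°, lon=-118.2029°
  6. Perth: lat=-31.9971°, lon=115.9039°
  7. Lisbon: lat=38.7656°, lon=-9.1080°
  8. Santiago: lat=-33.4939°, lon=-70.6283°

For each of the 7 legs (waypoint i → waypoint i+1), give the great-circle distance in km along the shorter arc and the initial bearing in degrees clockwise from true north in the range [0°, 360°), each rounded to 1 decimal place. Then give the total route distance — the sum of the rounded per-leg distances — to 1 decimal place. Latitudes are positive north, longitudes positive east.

Leg 1: dist=16840.4 km, bearing=60.0°
Leg 2: dist=7388.0 km, bearing=144.1°
Leg 3: dist=17790.1 km, bearing=178.2°
Leg 4: dist=11747.6 km, bearing=47.6°
Leg 5: dist=15025.9 km, bearing=256.9°
Leg 6: dist=15048.0 km, bearing=294.7°
Leg 7: dist=10233.6 km, bearing=227.2°
Total: 94073.6 km

Leg 1: φ1=-0.1079661, φ2=0.3385537, Δφ=0.4465198, Δλ=-3.5959420 rad; a=sin²(Δφ/2)+cosφ1·cosφ2·sin²(Δλ/2)=0.9391975585; c=2·atan2(√a, √(1-a))=2.643290143; dist=6371·c=16840.402 ≈ 16840.4 km; running total=16840.4 km
Leg 1 bearing: y=sinΔλ·cosφ2=0.41396530, x=cosφ1·sinφ2-sinφ1·cosφ2·cosΔλ=0.23886135; θ=atan2(y, x)=60.0147° ≈ 60.0°
Leg 2: φ1=0.3385537, φ2=-0.6033551, Δφ=-0.9419088, Δλ=0.7117645 rad; a=sin²(Δφ/2)+cosφ1·cosφ2·sin²(Δλ/2)=0.3001639374; c=2·atan2(√a, √(1-a))=1.159637193; dist=6371·c=7388.049 ≈ 7388.0 km; running total=24228.4 km
Leg 2 bearing: y=sinΔλ·cosφ2=0.53784476, x=cosφ1·sinφ2-sinφ1·cosφ2·cosΔλ=-0.74228378; θ=atan2(y, x)=144.0736° ≈ 144.1°
Leg 3: φ1=-0.6033551, φ2=0.2542578, Δφ=0.8576129, Δλ=3.1307001 rad; a=sin²(Δφ/2)+cosφ1·cosφ2·sin²(Δλ/2)=0.9698172983; c=2·atan2(√a, √(1-a))=2.792357191; dist=6371·c=17790.108 ≈ 17790.1 km; running total=42018.5 km
Leg 3 bearing: y=sinΔλ·cosφ2=0.01054220, x=cosφ1·sinφ2-sinφ1·cosφ2·cosΔλ=-0.34201709; θ=atan2(y, x)=178.2345° ≈ 178.2°
Leg 4: φ1=0.2542578, φ2=0.5947873, Δφ=0.3405294, Δλ=-4.1745309 rad; a=sin²(Δφ/2)+cosφ1·cosφ2·sin²(Δλ/2)=0.6348695078; c=2·atan2(√a, √(1-a))=1.843918317; dist=6371·c=11747.604 ≈ 11747.6 km; running total=53766.1 km
Leg 4 bearing: y=sinΔλ·cosφ2=0.71132289, x=cosφ1·sinφ2-sinφ1·cosφ2·cosΔλ=0.64904592; θ=atan2(y, x)=47.6211° ≈ 47.6°
Leg 5: φ1=0.5947873, φ2=-0.5584547, Δφ=-1.1532420, Δλ=4.0859345 rad; a=sin²(Δφ/2)+cosφ1·cosφ2·sin²(Δλ/2)=0.8543633875; c=2·atan2(√a, √(1-a))=2.358488140; dist=6371·c=15025.928 ≈ 15025.9 km; running total=68792.0 km
Leg 5 bearing: y=sinΔλ·cosφ2=-0.68703501, x=cosφ1·sinφ2-sinφ1·cosφ2·cosΔλ=-0.16027867; θ=atan2(y, x)=-103.1317° <0 so +360° → 256.8683° ≈ 256.9°
Leg 6: φ1=-0.5584547, φ2=0.6765874, Δφ=1.2350421, Δλ=-2.1818693 rad; a=sin²(Δφ/2)+cosφ1·cosφ2·sin²(Δλ/2)=0.8555839221; c=2·atan2(√a, √(1-a))=2.361954320; dist=6371·c=15048.011 ≈ 15048.0 km; running total=83840.0 km
Leg 6 bearing: y=sinΔλ·cosφ2=-0.63861144, x=cosφ1·sinφ2-sinφ1·cosφ2·cosΔλ=0.29396551; θ=atan2(y, x)=-65.2824° <0 so +360° → 294.7176° ≈ 294.7°
Leg 7: φ1=0.6765874, φ2=-0.5845788, Δφ=-1.2611662, Δλ=-1.0737318 rad; a=sin²(Δφ/2)+cosφ1·cosφ2·sin²(Δλ/2)=0.5177337473; c=2·atan2(√a, √(1-a))=1.606271262; dist=6371·c=10233.554 ≈ 10233.6 km; running total=94073.6 km
Leg 7 bearing: y=sinΔλ·cosφ2=-0.73302571, x=cosφ1·sinφ2-sinφ1·cosφ2·cosΔλ=-0.67927562; θ=atan2(y, x)=-132.8205° <0 so +360° → 227.1795° ≈ 227.2°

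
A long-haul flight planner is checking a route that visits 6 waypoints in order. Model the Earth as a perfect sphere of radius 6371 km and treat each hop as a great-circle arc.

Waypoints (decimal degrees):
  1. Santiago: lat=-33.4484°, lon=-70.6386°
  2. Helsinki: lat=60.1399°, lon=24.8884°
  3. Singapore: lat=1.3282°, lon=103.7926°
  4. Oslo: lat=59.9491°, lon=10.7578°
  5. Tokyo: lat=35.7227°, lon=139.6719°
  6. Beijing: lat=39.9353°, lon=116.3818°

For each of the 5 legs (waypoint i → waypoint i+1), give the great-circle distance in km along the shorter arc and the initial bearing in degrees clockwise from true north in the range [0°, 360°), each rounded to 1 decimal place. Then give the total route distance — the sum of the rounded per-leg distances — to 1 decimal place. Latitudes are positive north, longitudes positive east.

Leg 1: φ1=-0.5837847, φ2=1.0496393, Δφ=1.6334240, Δλ=1.6672607 rad; a=sin²(Δφ/2)+cosφ1·cosφ2·sin²(Δλ/2)=0.7590120105; c=2·atan2(√a, √(1-a))=2.115335560; dist=6371·c=13476.803 ≈ 13476.8 km; running total=13476.8 km
Leg 1 bearing: y=sinΔλ·cosφ2=0.49556922, x=cosφ1·sinφ2-sinφ1·cosφ2·cosΔλ=0.69718165; θ=atan2(y, x)=35.4059° ≈ 35.4°
Leg 2: φ1=1.0496393, φ2=0.0231815, Δφ=-1.0264578, Δλ=1.3771381 rad; a=sin²(Δφ/2)+cosφ1·cosφ2·sin²(Δλ/2)=0.4420528947; c=2·atan2(√a, √(1-a))=1.454641097; dist=6371·c=9267.518 ≈ 9267.5 km; running total=22744.3 km
Leg 2 bearing: y=sinΔλ·cosφ2=0.98104312, x=cosφ1·sinφ2-sinφ1·cosφ2·cosΔλ=-0.15531559; θ=atan2(y, x)=98.9962° ≈ 99.0°
Leg 3: φ1=0.0231815, φ2=1.0463092, Δφ=1.0231277, Δλ=-1.6237636 rad; a=sin²(Δφ/2)+cosφ1·cosφ2·sin²(Δλ/2)=0.5032206041; c=2·atan2(√a, √(1-a))=1.577237579; dist=6371·c=10048.581 ≈ 10048.6 km; running total=32792.9 km
Leg 3 bearing: y=sinΔλ·cosφ2=-0.50006686, x=cosφ1·sinφ2-sinφ1·cosφ2·cosΔλ=0.86596284; θ=atan2(y, x)=-30.0051° <0 so +360° → 329.9949° ≈ 330.0°
Leg 4: φ1=1.0463092, φ2=0.6234787, Δφ=-0.4228304, Δλ=2.2499755 rad; a=sin²(Δφ/2)+cosφ1·cosφ2·sin²(Δλ/2)=0.3749980164; c=2·atan2(√a, √(1-a))=1.318111974; dist=6371·c=8397.691 ≈ 8397.7 km; running total=41190.6 km
Leg 4 bearing: y=sinΔλ·cosφ2=0.63169299, x=cosφ1·sinφ2-sinφ1·cosφ2·cosΔλ=0.73379969; θ=atan2(y, x)=40.7236° ≈ 40.7°
Leg 5: φ1=0.6234787, φ2=0.6970025, Δφ=0.0735237, Δλ=-0.4064889 rad; a=sin²(Δφ/2)+cosφ1·cosφ2·sin²(Δλ/2)=0.0267132772; c=2·atan2(√a, √(1-a))=0.328357073; dist=6371·c=2091.963 ≈ 2092.0 km; running total=43282.6 km
Leg 5 bearing: y=sinΔλ·cosφ2=-0.30317066, x=cosφ1·sinφ2-sinφ1·cosφ2·cosΔλ=0.10993754; θ=atan2(y, x)=-70.0680° <0 so +360° → 289.9320° ≈ 289.9°

Leg 1: dist=13476.8 km, bearing=35.4°
Leg 2: dist=9267.5 km, bearing=99.0°
Leg 3: dist=10048.6 km, bearing=330.0°
Leg 4: dist=8397.7 km, bearing=40.7°
Leg 5: dist=2092.0 km, bearing=289.9°
Total: 43282.6 km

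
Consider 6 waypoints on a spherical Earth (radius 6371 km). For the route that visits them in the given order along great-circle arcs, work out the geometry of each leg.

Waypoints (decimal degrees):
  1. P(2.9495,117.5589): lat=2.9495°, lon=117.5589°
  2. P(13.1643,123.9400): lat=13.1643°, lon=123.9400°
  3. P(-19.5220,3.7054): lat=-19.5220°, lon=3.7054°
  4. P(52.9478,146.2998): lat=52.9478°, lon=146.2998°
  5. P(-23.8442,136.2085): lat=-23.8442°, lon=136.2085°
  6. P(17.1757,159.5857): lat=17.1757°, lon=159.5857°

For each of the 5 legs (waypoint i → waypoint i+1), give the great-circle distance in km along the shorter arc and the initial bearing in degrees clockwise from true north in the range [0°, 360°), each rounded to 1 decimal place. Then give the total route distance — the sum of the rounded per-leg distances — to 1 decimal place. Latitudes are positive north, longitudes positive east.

Leg 1: dist=1335.0 km, bearing=31.3°
Leg 2: dist=13628.4 km, bearing=255.1°
Leg 3: dist=15108.5 km, bearing=31.7°
Leg 4: dist=8594.6 km, bearing=189.5°
Leg 5: dist=5219.6 km, bearing=31.3°
Total: 43886.1 km

Leg 1: φ1=0.0514785, φ2=0.2297604, Δφ=0.1782819, Δλ=0.1113712 rad; a=sin²(Δφ/2)+cosφ1·cosφ2·sin²(Δλ/2)=0.0109373664; c=2·atan2(√a, √(1-a))=0.209546902; dist=6371·c=1335.023 ≈ 1335.0 km; running total=1335.0 km
Leg 1 bearing: y=sinΔλ·cosφ2=0.10822044, x=cosφ1·sinφ2-sinφ1·cosφ2·cosΔλ=0.17764937; θ=atan2(y, x)=31.3489° ≈ 31.3°
Leg 2: φ1=0.2297604, φ2=-0.3407232, Δφ=-0.5704836, Δλ=-2.0984896 rad; a=sin²(Δφ/2)+cosφ1·cosφ2·sin²(Δλ/2)=0.7691139605; c=2·atan2(√a, √(1-a))=2.139129410; dist=6371·c=13628.393 ≈ 13628.4 km; running total=14963.4 km
Leg 2 bearing: y=sinΔλ·cosφ2=-0.81430400, x=cosφ1·sinφ2-sinφ1·cosφ2·cosΔλ=-0.21730095; θ=atan2(y, x)=-104.9415° <0 so +360° → 255.0585° ≈ 255.1°
Leg 3: φ1=-0.3407232, φ2=0.9241134, Δφ=1.2648366, Δλ=2.4887418 rad; a=sin²(Δφ/2)+cosφ1·cosφ2·sin²(Δλ/2)=0.8589066946; c=2·atan2(√a, √(1-a))=2.371452920; dist=6371·c=15108.527 ≈ 15108.5 km; running total=30071.9 km
Leg 3 bearing: y=sinΔλ·cosφ2=0.36601647, x=cosφ1·sinφ2-sinφ1·cosφ2·cosΔλ=0.59226336; θ=atan2(y, x)=31.7159° ≈ 31.7°
Leg 4: φ1=0.9241134, φ2=-0.4161598, Δφ=-1.3402732, Δλ=-0.1761264 rad; a=sin²(Δφ/2)+cosφ1·cosφ2·sin²(Δλ/2)=0.3900195220; c=2·atan2(√a, √(1-a))=1.349021881; dist=6371·c=8594.618 ≈ 8594.6 km; running total=38666.5 km
Leg 4 bearing: y=sinΔλ·cosφ2=-0.16026211, x=cosφ1·sinφ2-sinφ1·cosφ2·cosΔλ=-0.96225425; θ=atan2(y, x)=-170.5443° <0 so +360° → 189.4557° ≈ 189.5°
Leg 5: φ1=-0.4161598, φ2=0.2997725, Δφ=0.7159323, Δλ=0.4080091 rad; a=sin²(Δφ/2)+cosφ1·cosφ2·sin²(Δλ/2)=0.1586255395; c=2·atan2(√a, √(1-a))=0.819277994; dist=6371·c=5219.620 ≈ 5219.6 km; running total=43886.1 km
Leg 5 bearing: y=sinΔλ·cosφ2=0.37908761, x=cosφ1·sinφ2-sinφ1·cosφ2·cosΔλ=0.62461708; θ=atan2(y, x)=31.2541° ≈ 31.3°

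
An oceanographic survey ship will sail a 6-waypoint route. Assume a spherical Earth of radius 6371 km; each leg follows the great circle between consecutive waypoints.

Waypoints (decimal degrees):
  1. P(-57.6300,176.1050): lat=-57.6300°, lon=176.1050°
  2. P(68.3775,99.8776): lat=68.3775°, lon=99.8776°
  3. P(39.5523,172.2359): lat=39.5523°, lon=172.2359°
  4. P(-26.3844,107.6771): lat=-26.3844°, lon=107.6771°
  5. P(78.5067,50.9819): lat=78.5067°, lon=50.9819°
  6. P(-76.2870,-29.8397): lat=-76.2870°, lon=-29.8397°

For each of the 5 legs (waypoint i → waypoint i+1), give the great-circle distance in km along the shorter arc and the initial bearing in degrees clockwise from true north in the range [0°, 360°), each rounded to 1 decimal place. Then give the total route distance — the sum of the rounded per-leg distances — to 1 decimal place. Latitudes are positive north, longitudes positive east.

Leg 1: φ1=-1.0058332, φ2=1.1934125, Δφ=2.1992458, Δλ=-1.3304191 rad; a=sin²(Δφ/2)+cosφ1·cosφ2·sin²(Δλ/2)=0.8691038534; c=2·atan2(√a, √(1-a))=2.401205880; dist=6371·c=15298.083 ≈ 15298.1 km; running total=15298.1 km
Leg 1 bearing: y=sinΔλ·cosφ2=-0.35789492, x=cosφ1·sinφ2-sinφ1·cosφ2·cosΔλ=0.57180469; θ=atan2(y, x)=-32.0426° <0 so +360° → 327.9574° ≈ 328.0°
Leg 2: φ1=1.1934125, φ2=0.6903179, Δφ=-0.5030946, Δλ=1.2628906 rad; a=sin²(Δφ/2)+cosφ1·cosφ2·sin²(Δλ/2)=0.1609599960; c=2·atan2(√a, √(1-a))=0.825649127; dist=6371·c=5260.211 ≈ 5260.2 km; running total=20558.3 km
Leg 2 bearing: y=sinΔλ·cosφ2=0.73478173, x=cosφ1·sinφ2-sinφ1·cosφ2·cosΔλ=0.01741576; θ=atan2(y, x)=88.6422° ≈ 88.6°
Leg 3: φ1=0.6903179, φ2=-0.4604947, Δφ=-1.1508125, Δλ=-1.1267636 rad; a=sin²(Δφ/2)+cosφ1·cosφ2·sin²(Δλ/2)=0.4931275918; c=2·atan2(√a, √(1-a))=1.557051078; dist=6371·c=9919.972 ≈ 9920.0 km; running total=30478.3 km
Leg 3 bearing: y=sinΔλ·cosφ2=-0.80896086, x=cosφ1·sinφ2-sinφ1·cosφ2·cosΔλ=-0.58770180; θ=atan2(y, x)=-125.9980° <0 so +360° → 234.0020° ≈ 234.0°
Leg 4: φ1=-0.4604947, φ2=1.3702004, Δφ=1.8306951, Δλ=-0.9895179 rad; a=sin²(Δφ/2)+cosφ1·cosφ2·sin²(Δλ/2)=0.6687342803; c=2·atan2(√a, √(1-a))=1.915022727; dist=6371·c=12200.610 ≈ 12200.6 km; running total=42678.9 km
Leg 4 bearing: y=sinΔλ·cosφ2=-0.16652825, x=cosφ1·sinφ2-sinφ1·cosφ2·cosΔλ=0.92648978; θ=atan2(y, x)=-10.1896° <0 so +360° → 349.8104° ≈ 349.8°
Leg 5: φ1=1.3702004, φ2=-1.3314593, Δφ=-2.7016597, Δλ=-1.4106030 rad; a=sin²(Δφ/2)+cosφ1·cosφ2·sin²(Δλ/2)=0.9722402903; c=2·atan2(√a, √(1-a))=2.806806459; dist=6371·c=17882.164 ≈ 17882.2 km; running total=60561.1 km
Leg 5 bearing: y=sinΔλ·cosφ2=-0.23402339, x=cosφ1·sinφ2-sinφ1·cosφ2·cosΔλ=-0.23062846; θ=atan2(y, x)=-134.5814° <0 so +360° → 225.4186° ≈ 225.4°

Leg 1: dist=15298.1 km, bearing=328.0°
Leg 2: dist=5260.2 km, bearing=88.6°
Leg 3: dist=9920.0 km, bearing=234.0°
Leg 4: dist=12200.6 km, bearing=349.8°
Leg 5: dist=17882.2 km, bearing=225.4°
Total: 60561.1 km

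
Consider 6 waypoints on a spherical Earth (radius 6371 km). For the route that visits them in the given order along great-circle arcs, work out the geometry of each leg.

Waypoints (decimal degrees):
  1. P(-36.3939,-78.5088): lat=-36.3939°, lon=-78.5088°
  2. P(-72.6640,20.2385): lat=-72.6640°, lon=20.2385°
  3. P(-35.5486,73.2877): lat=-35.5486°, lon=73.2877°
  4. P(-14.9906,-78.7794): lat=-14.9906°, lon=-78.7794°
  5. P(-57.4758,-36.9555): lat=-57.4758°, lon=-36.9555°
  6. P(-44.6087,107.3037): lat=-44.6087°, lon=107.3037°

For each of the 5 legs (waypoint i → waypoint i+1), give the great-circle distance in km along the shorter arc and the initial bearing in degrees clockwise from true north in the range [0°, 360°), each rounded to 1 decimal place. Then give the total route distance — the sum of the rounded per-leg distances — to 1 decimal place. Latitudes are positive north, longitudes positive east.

Leg 1: φ1=-0.6351934, φ2=-1.2682260, Δφ=-0.6330327, Δλ=1.7234655 rad; a=sin²(Δφ/2)+cosφ1·cosφ2·sin²(Δλ/2)=0.2350481815; c=2·atan2(√a, √(1-a))=1.012309393; dist=6371·c=6449.423 ≈ 6449.4 km; running total=6449.4 km
Leg 1 bearing: y=sinΔλ·cosφ2=0.29450887, x=cosφ1·sinφ2-sinφ1·cosφ2·cosΔλ=-0.79527773; θ=atan2(y, x)=159.6793° ≈ 159.7°
Leg 2: φ1=-1.2682260, φ2=-0.6204401, Δφ=0.6477859, Δλ=0.9258832 rad; a=sin²(Δφ/2)+cosφ1·cosφ2·sin²(Δλ/2)=0.1496400520; c=2·atan2(√a, √(1-a))=0.794390275; dist=6371·c=5061.060 ≈ 5061.1 km; running total=11510.5 km
Leg 2 bearing: y=sinΔλ·cosφ2=0.65020817, x=cosφ1·sinφ2-sinφ1·cosφ2·cosΔλ=0.29363407; θ=atan2(y, x)=65.6961° ≈ 65.7°
Leg 3: φ1=-0.6204401, φ2=-0.2616353, Δφ=0.3588048, Δλ=-2.6540716 rad; a=sin²(Δφ/2)+cosφ1·cosφ2·sin²(Δλ/2)=0.7719931781; c=2·atan2(√a, √(1-a))=2.145976946; dist=6371·c=13672.019 ≈ 13672.0 km; running total=25182.5 km
Leg 3 bearing: y=sinΔλ·cosφ2=-0.45249548, x=cosφ1·sinφ2-sinφ1·cosφ2·cosΔλ=-0.70663051; θ=atan2(y, x)=-147.3663° <0 so +360° → 212.6337° ≈ 212.6°
Leg 4: φ1=-0.2616353, φ2=-1.0031420, Δφ=-0.7415066, Δλ=0.7299648 rad; a=sin²(Δφ/2)+cosφ1·cosφ2·sin²(Δλ/2)=0.1974408973; c=2·atan2(√a, √(1-a))=0.920881994; dist=6371·c=5866.939 ≈ 5866.9 km; running total=31049.4 km
Leg 4 bearing: y=sinΔλ·cosφ2=0.35853220, x=cosφ1·sinφ2-sinφ1·cosφ2·cosΔλ=-0.71083516; θ=atan2(y, x)=153.2345° ≈ 153.2°
Leg 5: φ1=-1.0031420, φ2=-0.7785687, Δφ=0.2245733, Δλ=2.5177980 rad; a=sin²(Δφ/2)+cosφ1·cosφ2·sin²(Δλ/2)=0.3592792459; c=2·atan2(√a, √(1-a))=1.285500317; dist=6371·c=8189.923 ≈ 8189.9 km; running total=39239.3 km
Leg 5 bearing: y=sinΔλ·cosφ2=0.41584590, x=cosφ1·sinφ2-sinφ1·cosφ2·cosΔλ=-0.86479065; θ=atan2(y, x)=154.3188° ≈ 154.3°

Leg 1: dist=6449.4 km, bearing=159.7°
Leg 2: dist=5061.1 km, bearing=65.7°
Leg 3: dist=13672.0 km, bearing=212.6°
Leg 4: dist=5866.9 km, bearing=153.2°
Leg 5: dist=8189.9 km, bearing=154.3°
Total: 39239.3 km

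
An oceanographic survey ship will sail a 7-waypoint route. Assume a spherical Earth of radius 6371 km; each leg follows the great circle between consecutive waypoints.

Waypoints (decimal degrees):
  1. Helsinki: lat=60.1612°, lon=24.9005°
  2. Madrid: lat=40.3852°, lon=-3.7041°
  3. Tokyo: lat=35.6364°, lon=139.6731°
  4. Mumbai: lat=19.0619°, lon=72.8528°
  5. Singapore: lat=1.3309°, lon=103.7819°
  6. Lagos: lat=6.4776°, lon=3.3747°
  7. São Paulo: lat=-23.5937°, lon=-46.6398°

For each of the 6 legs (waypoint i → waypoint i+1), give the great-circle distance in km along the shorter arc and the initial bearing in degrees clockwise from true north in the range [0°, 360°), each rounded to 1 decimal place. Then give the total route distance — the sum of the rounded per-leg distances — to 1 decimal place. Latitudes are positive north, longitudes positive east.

Leg 1: φ1=1.0500110, φ2=0.7048547, Δφ=-0.3451563, Δλ=-0.4992445 rad; a=sin²(Δφ/2)+cosφ1·cosφ2·sin²(Δλ/2)=0.0526179417; c=2·atan2(√a, √(1-a))=0.462893652; dist=6371·c=2949.095 ≈ 2949.1 km; running total=2949.1 km
Leg 1 bearing: y=sinΔλ·cosφ2=-0.36467601, x=cosφ1·sinφ2-sinφ1·cosφ2·cosΔλ=-0.25769863; θ=atan2(y, x)=-125.2470° <0 so +360° → 234.7530° ≈ 234.8°
Leg 2: φ1=0.7048547, φ2=0.6219725, Δφ=-0.0828822, Δλ=2.5024042 rad; a=sin²(Δφ/2)+cosφ1·cosφ2·sin²(Δλ/2)=0.5596705135; c=2·atan2(√a, √(1-a))=1.690422466; dist=6371·c=10769.682 ≈ 10769.7 km; running total=13718.8 km
Leg 2 bearing: y=sinΔλ·cosφ2=0.48482991, x=cosφ1·sinφ2-sinφ1·cosφ2·cosΔλ=0.86642812; θ=atan2(y, x)=29.2302° ≈ 29.2°
Leg 3: φ1=0.6219725, φ2=0.3326929, Δφ=-0.2892796, Δλ=-1.1662342 rad; a=sin²(Δφ/2)+cosφ1·cosφ2·sin²(Δλ/2)=0.2536768015; c=2·atan2(√a, √(1-a))=1.055668149; dist=6371·c=6725.662 ≈ 6725.7 km; running total=20444.5 km
Leg 3 bearing: y=sinΔλ·cosφ2=-0.86886761, x=cosφ1·sinφ2-sinφ1·cosφ2·cosΔλ=0.04866834; θ=atan2(y, x)=-86.7940° <0 so +360° → 273.2060° ≈ 273.2°
Leg 4: φ1=0.3326929, φ2=0.0232286, Δφ=-0.3094643, Δλ=0.5398146 rad; a=sin²(Δφ/2)+cosφ1·cosφ2·sin²(Δλ/2)=0.0909328957; c=2·atan2(√a, √(1-a))=0.612637539; dist=6371·c=3903.114 ≈ 3903.1 km; running total=24347.6 km
Leg 4 bearing: y=sinΔλ·cosφ2=0.51383833, x=cosφ1·sinφ2-sinφ1·cosφ2·cosΔλ=-0.25812126; θ=atan2(y, x)=116.6722° ≈ 116.7°
Leg 5: φ1=0.0232286, φ2=0.1130554, Δφ=0.0898269, Δλ=-1.7524362 rad; a=sin²(Δφ/2)+cosφ1·cosφ2·sin²(Δλ/2)=0.5884104067; c=2·atan2(√a, √(1-a))=1.748551752; dist=6371·c=11140.023 ≈ 11140.0 km; running total=35487.6 km
Leg 5 bearing: y=sinΔλ·cosφ2=-0.97726984, x=cosφ1·sinφ2-sinφ1·cosφ2·cosΔλ=0.11695324; θ=atan2(y, x)=-83.1757° <0 so +360° → 276.8243° ≈ 276.8°
Leg 6: φ1=0.1130554, φ2=-0.4117877, Δφ=-0.5248432, Δλ=-0.8729177 rad; a=sin²(Δφ/2)+cosφ1·cosφ2·sin²(Δλ/2)=0.2300180310; c=2·atan2(√a, √(1-a))=1.000402063; dist=6371·c=6373.562 ≈ 6373.6 km; running total=41861.2 km
Leg 6 bearing: y=sinΔλ·cosφ2=-0.70215735, x=cosφ1·sinφ2-sinφ1·cosφ2·cosΔλ=-0.46412715; θ=atan2(y, x)=-123.4648° <0 so +360° → 236.5352° ≈ 236.5°

Leg 1: dist=2949.1 km, bearing=234.8°
Leg 2: dist=10769.7 km, bearing=29.2°
Leg 3: dist=6725.7 km, bearing=273.2°
Leg 4: dist=3903.1 km, bearing=116.7°
Leg 5: dist=11140.0 km, bearing=276.8°
Leg 6: dist=6373.6 km, bearing=236.5°
Total: 41861.2 km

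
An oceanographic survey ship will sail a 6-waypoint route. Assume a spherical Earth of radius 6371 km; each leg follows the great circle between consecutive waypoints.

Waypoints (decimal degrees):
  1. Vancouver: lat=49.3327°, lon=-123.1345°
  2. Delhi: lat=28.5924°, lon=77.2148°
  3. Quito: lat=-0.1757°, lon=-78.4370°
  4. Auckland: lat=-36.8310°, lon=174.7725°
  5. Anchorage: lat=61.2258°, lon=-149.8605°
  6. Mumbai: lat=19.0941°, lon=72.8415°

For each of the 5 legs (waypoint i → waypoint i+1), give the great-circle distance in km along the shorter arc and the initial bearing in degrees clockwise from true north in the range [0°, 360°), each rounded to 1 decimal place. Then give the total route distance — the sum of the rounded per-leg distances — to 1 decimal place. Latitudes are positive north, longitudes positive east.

Leg 1: φ1=0.8610180, φ2=0.4990315, Δφ=-0.3619865, Δλ=3.4967549 rad; a=sin²(Δφ/2)+cosφ1·cosφ2·sin²(Δλ/2)=0.5867398454; c=2·atan2(√a, √(1-a))=1.745158169; dist=6371·c=11118.403 ≈ 11118.4 km; running total=11118.4 km
Leg 1 bearing: y=sinΔλ·cosφ2=-0.30533410, x=cosφ1·sinφ2-sinφ1·cosφ2·cosΔλ=0.93630972; θ=atan2(y, x)=-18.0613° <0 so +360° → 341.9387° ≈ 341.9°
Leg 2: φ1=0.4990315, φ2=-0.0030665, Δφ=-0.5020981, Δλ=-2.7166364 rad; a=sin²(Δφ/2)+cosφ1·cosφ2·sin²(Δλ/2)=0.9007069912; c=2·atan2(√a, √(1-a))=2.500451899; dist=6371·c=15930.379 ≈ 15930.4 km; running total=27048.8 km
Leg 2 bearing: y=sinΔλ·cosφ2=-0.41227899, x=cosφ1·sinφ2-sinφ1·cosφ2·cosΔλ=0.43331474; θ=atan2(y, x)=-43.5750° <0 so +360° → 316.4250° ≈ 316.4°
Leg 3: φ1=-0.0030665, φ2=-0.6428222, Δφ=-0.6397557, Δλ=4.4193395 rad; a=sin²(Δφ/2)+cosφ1·cosφ2·sin²(Δλ/2)=0.6146883606; c=2·atan2(√a, √(1-a))=1.802233609; dist=6371·c=11482.030 ≈ 11482.0 km; running total=38530.8 km
Leg 3 bearing: y=sinΔλ·cosφ2=-0.76628372, x=cosφ1·sinφ2-sinφ1·cosφ2·cosΔλ=-0.60016296; θ=atan2(y, x)=-128.0685° <0 so +360° → 231.9315° ≈ 231.9°
Leg 4: φ1=-0.6428222, φ2=1.0685918, Δφ=1.7114140, Δλ=-5.6659147 rad; a=sin²(Δφ/2)+cosφ1·cosφ2·sin²(Δλ/2)=0.6056271966; c=2·atan2(√a, √(1-a))=1.783654466; dist=6371·c=11363.663 ≈ 11363.7 km; running total=49894.5 km
Leg 4 bearing: y=sinΔλ·cosφ2=0.27861619, x=cosφ1·sinφ2-sinφ1·cosφ2·cosΔλ=0.93688025; θ=atan2(y, x)=16.5618° ≈ 16.6°
Leg 5: φ1=1.0685918, φ2=0.3332549, Δφ=-0.7353369, Δλ=3.8868832 rad; a=sin²(Δφ/2)+cosφ1·cosφ2·sin²(Δλ/2)=0.5237776410; c=2·atan2(√a, √(1-a))=1.618369552; dist=6371·c=10310.632 ≈ 10310.6 km; running total=60205.1 km
Leg 5 bearing: y=sinΔλ·cosφ2=-0.64087333, x=cosφ1·sinφ2-sinφ1·cosφ2·cosΔλ=0.76617222; θ=atan2(y, x)=-39.9112° <0 so +360° → 320.0888° ≈ 320.1°

Leg 1: dist=11118.4 km, bearing=341.9°
Leg 2: dist=15930.4 km, bearing=316.4°
Leg 3: dist=11482.0 km, bearing=231.9°
Leg 4: dist=11363.7 km, bearing=16.6°
Leg 5: dist=10310.6 km, bearing=320.1°
Total: 60205.1 km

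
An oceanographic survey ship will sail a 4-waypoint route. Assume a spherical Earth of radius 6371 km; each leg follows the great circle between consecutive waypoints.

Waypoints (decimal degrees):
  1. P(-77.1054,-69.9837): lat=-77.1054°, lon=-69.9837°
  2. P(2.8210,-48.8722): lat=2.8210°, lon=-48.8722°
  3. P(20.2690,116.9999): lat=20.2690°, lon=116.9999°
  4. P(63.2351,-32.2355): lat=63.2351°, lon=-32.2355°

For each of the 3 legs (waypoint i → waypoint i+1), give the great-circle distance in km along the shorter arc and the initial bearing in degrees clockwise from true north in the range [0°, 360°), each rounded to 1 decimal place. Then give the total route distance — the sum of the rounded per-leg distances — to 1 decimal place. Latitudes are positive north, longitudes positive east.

Leg 1: dist=8984.1 km, bearing=21.4°
Leg 2: dist=17020.5 km, bearing=30.4°
Leg 3: dist=10349.7 km, bearing=346.7°
Total: 36354.3 km

Leg 1: φ1=-1.3457431, φ2=0.0492357, Δφ=1.3949788, Δλ=0.3684652 rad; a=sin²(Δφ/2)+cosφ1·cosφ2·sin²(Δλ/2)=0.4200234342; c=2·atan2(√a, √(1-a))=1.410153154; dist=6371·c=8984.086 ≈ 8984.1 km; running total=8984.1 km
Leg 1 bearing: y=sinΔλ·cosφ2=0.35974757, x=cosφ1·sinφ2-sinφ1·cosφ2·cosΔλ=0.91923701; θ=atan2(y, x)=21.3731° ≈ 21.4°
Leg 2: φ1=0.0492357, φ2=0.3537608, Δφ=0.3045250, Δλ=2.8950143 rad; a=sin²(Δφ/2)+cosφ1·cosφ2·sin²(Δλ/2)=0.9457752995; c=2·atan2(√a, √(1-a))=2.671553596; dist=6371·c=17020.468 ≈ 17020.5 km; running total=26004.6 km
Leg 2 bearing: y=sinΔλ·cosφ2=0.22897252, x=cosφ1·sinφ2-sinφ1·cosφ2·cosΔλ=0.39078013; θ=atan2(y, x)=30.3676° ≈ 30.4°
Leg 3: φ1=0.3537608, φ2=1.1036607, Δφ=0.7498999, Δλ=-2.6046491 rad; a=sin²(Δφ/2)+cosφ1·cosφ2·sin²(Δλ/2)=0.5268420309; c=2·atan2(√a, √(1-a))=1.624506208; dist=6371·c=10349.729 ≈ 10349.7 km; running total=36354.3 km
Leg 3 bearing: y=sinΔλ·cosφ2=-0.23034956, x=cosφ1·sinφ2-sinφ1·cosφ2·cosΔλ=0.97162601; θ=atan2(y, x)=-13.3372° <0 so +360° → 346.6628° ≈ 346.7°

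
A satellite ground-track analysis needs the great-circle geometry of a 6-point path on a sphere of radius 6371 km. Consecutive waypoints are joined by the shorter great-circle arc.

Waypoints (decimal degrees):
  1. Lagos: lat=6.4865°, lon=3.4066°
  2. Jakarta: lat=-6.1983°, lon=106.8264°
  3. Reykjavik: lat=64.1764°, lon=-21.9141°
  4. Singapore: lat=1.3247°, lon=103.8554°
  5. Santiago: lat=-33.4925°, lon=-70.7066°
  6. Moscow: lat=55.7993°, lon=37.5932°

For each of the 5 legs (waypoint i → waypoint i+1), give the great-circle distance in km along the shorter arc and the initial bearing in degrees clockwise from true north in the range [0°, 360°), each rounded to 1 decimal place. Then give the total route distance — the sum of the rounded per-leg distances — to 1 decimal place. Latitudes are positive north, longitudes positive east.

Leg 1: dist=11561.2 km, bearing=94.8°
Leg 2: dist=12409.8 km, bearing=338.6°
Leg 3: dist=11510.6 km, bearing=56.5°
Leg 4: dist=16393.5 km, bearing=188.4°
Leg 5: dist=14135.9 km, bearing=42.0°
Total: 66011.0 km

Leg 1: φ1=0.1132108, φ2=-0.1081807, Δφ=-0.2213915, Δλ=1.8050160 rad; a=sin²(Δφ/2)+cosφ1·cosφ2·sin²(Δλ/2)=0.6207237950; c=2·atan2(√a, √(1-a))=1.814653626; dist=6371·c=11561.158 ≈ 11561.2 km; running total=11561.2 km
Leg 1 bearing: y=sinΔλ·cosφ2=0.96700952, x=cosφ1·sinφ2-sinφ1·cosφ2·cosΔλ=-0.08121363; θ=atan2(y, x)=94.8007° ≈ 94.8°
Leg 2: φ1=-0.1081807, φ2=1.1200895, Δφ=1.2282702, Δλ=-2.2469456 rad; a=sin²(Δφ/2)+cosφ1·cosφ2·sin²(Δλ/2)=0.6840957464; c=2·atan2(√a, √(1-a))=1.947859442; dist=6371·c=12409.813 ≈ 12409.8 km; running total=23971.0 km
Leg 2 bearing: y=sinΔλ·cosφ2=-0.33976437, x=cosφ1·sinφ2-sinφ1·cosφ2·cosΔλ=0.86544509; θ=atan2(y, x)=-21.4344° <0 so +360° → 338.5656° ≈ 338.6°
Leg 3: φ1=1.1200895, φ2=0.0231204, Δφ=-1.0969691, Δλ=2.1950919 rad; a=sin²(Δφ/2)+cosφ1·cosφ2·sin²(Δλ/2)=0.6168714046; c=2·atan2(√a, √(1-a))=1.806721684; dist=6371·c=11510.624 ≈ 11510.6 km; running total=35481.6 km
Leg 3 bearing: y=sinΔλ·cosφ2=0.81115824, x=cosφ1·sinφ2-sinφ1·cosφ2·cosΔλ=0.53608452; θ=atan2(y, x)=56.5398° ≈ 56.5°
Leg 4: φ1=0.0231204, φ2=-0.5845544, Δφ=-0.6076748, Δλ=-3.0466816 rad; a=sin²(Δφ/2)+cosφ1·cosφ2·sin²(Δλ/2)=0.9213700702; c=2·atan2(√a, √(1-a))=2.573149615; dist=6371·c=16393.536 ≈ 16393.5 km; running total=51875.1 km
Leg 4 bearing: y=sinΔλ·cosφ2=-0.07903302, x=cosφ1·sinφ2-sinφ1·cosφ2·cosΔλ=-0.53248741; θ=atan2(y, x)=-171.5577° <0 so +360° → 188.4423° ≈ 188.4°
Leg 5: φ1=-0.5845544, φ2=0.9738815, Δφ=1.5584359, Δλ=1.8901881 rad; a=sin²(Δφ/2)+cosφ1·cosφ2·sin²(Δλ/2)=0.8017942931; c=2·atan2(√a, √(1-a))=2.218790755; dist=6371·c=14135.916 ≈ 14135.9 km; running total=66011.0 km
Leg 5 bearing: y=sinΔλ·cosφ2=0.53366649, x=cosφ1·sinφ2-sinφ1·cosφ2·cosΔλ=0.59235200; θ=atan2(y, x)=42.0166° ≈ 42.0°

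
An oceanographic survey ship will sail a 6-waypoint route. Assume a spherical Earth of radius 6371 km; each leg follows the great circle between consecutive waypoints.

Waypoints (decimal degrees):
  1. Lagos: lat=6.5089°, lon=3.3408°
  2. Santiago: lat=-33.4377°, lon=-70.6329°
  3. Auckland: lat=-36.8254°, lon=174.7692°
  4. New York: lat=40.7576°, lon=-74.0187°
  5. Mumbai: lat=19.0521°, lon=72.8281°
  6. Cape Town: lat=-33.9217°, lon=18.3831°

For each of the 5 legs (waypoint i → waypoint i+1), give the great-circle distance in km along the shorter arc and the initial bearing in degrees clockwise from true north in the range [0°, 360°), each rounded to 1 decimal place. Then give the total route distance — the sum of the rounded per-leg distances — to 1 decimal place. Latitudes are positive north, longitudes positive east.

Leg 1: dist=8942.2 km, bearing=234.4°
Leg 2: dist=9674.6 km, bearing=226.8°
Leg 3: dist=14192.9 km, bearing=63.1°
Leg 4: dist=12534.5 km, bearing=34.1°
Leg 5: dist=8239.8 km, bearing=224.6°
Total: 53584.0 km

Leg 1: φ1=0.1136017, φ2=-0.5835980, Δφ=-0.6971997, Δλ=-1.2910846 rad; a=sin²(Δφ/2)+cosφ1·cosφ2·sin²(Δλ/2)=0.4167824214; c=2·atan2(√a, √(1-a))=1.403583036; dist=6371·c=8942.228 ≈ 8942.2 km; running total=8942.2 km
Leg 1 bearing: y=sinΔλ·cosφ2=-0.80205325, x=cosφ1·sinφ2-sinφ1·cosφ2·cosΔλ=-0.57359386; θ=atan2(y, x)=-125.5707° <0 so +360° → 234.4293° ≈ 234.4°
Leg 2: φ1=-0.5835980, φ2=-0.6427245, Δφ=-0.0591265, Δλ=4.2830746 rad; a=sin²(Δφ/2)+cosφ1·cosφ2·sin²(Δλ/2)=0.4738841190; c=2·atan2(√a, √(1-a))=1.518540786; dist=6371·c=9674.623 ≈ 9674.6 km; running total=18616.8 km
Leg 2 bearing: y=sinΔλ·cosφ2=-0.72782456, x=cosφ1·sinφ2-sinφ1·cosφ2·cosΔλ=-0.68377134; θ=atan2(y, x)=-133.2125° <0 so +360° → 226.7875° ≈ 226.8°
Leg 3: φ1=-0.6427245, φ2=0.7113543, Δφ=1.3540788, Δλ=-4.3421680 rad; a=sin²(Δφ/2)+cosφ1·cosφ2·sin²(Δλ/2)=0.8053477949; c=2·atan2(√a, √(1-a))=2.227735040; dist=6371·c=14192.900 ≈ 14192.9 km; running total=32809.7 km
Leg 3 bearing: y=sinΔλ·cosφ2=0.70615727, x=cosφ1·sinφ2-sinφ1·cosφ2·cosΔλ=0.35831942; θ=atan2(y, x)=63.0958° ≈ 63.1°
Leg 4: φ1=0.7113543, φ2=0.3325219, Δφ=-0.3788324, Δλ=2.5629602 rad; a=sin²(Δφ/2)+cosφ1·cosφ2·sin²(Δλ/2)=0.6931596452; c=2·atan2(√a, √(1-a))=1.967434056; dist=6371·c=12534.522 ≈ 12534.5 km; running total=45344.2 km
Leg 4 bearing: y=sinΔλ·cosφ2=0.51692267, x=cosφ1·sinφ2-sinφ1·cosφ2·cosΔλ=0.76390337; θ=atan2(y, x)=34.0857° ≈ 34.1°
Leg 5: φ1=0.3325219, φ2=-0.5920454, Δφ=-0.9245672, Δλ=-0.9502445 rad; a=sin²(Δφ/2)+cosφ1·cosφ2·sin²(Δλ/2)=0.3630405804; c=2·atan2(√a, √(1-a))=1.293330961; dist=6371·c=8239.812 ≈ 8239.8 km; running total=53584.0 km
Leg 5 bearing: y=sinΔλ·cosφ2=-0.67509099, x=cosφ1·sinφ2-sinφ1·cosφ2·cosΔλ=-0.68499681; θ=atan2(y, x)=-135.4173° <0 so +360° → 224.5827° ≈ 224.6°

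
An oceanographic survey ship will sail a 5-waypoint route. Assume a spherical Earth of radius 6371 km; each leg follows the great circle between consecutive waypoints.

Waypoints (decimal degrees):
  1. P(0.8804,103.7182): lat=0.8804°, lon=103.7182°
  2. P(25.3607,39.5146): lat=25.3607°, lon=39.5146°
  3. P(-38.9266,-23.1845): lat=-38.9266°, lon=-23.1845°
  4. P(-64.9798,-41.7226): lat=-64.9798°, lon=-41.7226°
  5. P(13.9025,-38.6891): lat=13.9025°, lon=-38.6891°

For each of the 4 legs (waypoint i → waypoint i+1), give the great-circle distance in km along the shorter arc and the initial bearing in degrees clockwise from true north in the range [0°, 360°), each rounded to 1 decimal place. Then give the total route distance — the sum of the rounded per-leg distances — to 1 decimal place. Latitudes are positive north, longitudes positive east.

Leg 1: dist=7387.4 km, bearing=297.4°
Leg 2: dist=9667.7 km, bearing=223.8°
Leg 3: dist=3135.6 km, bearing=196.5°
Leg 4: dist=8775.0 km, bearing=3.0°
Total: 28965.7 km

Leg 1: φ1=0.0153659, φ2=0.4426277, Δφ=0.4272618, Δλ=-1.1205642 rad; a=sin²(Δφ/2)+cosφ1·cosφ2·sin²(Δλ/2)=0.3001143930; c=2·atan2(√a, √(1-a))=1.159529093; dist=6371·c=7387.360 ≈ 7387.4 km; running total=7387.4 km
Leg 1 bearing: y=sinΔλ·cosφ2=-0.81357912, x=cosφ1·sinφ2-sinφ1·cosφ2·cosΔλ=0.42222267; θ=atan2(y, x)=-62.5721° <0 so +360° → 297.4279° ≈ 297.4°
Leg 2: φ1=0.4426277, φ2=-0.6793973, Δφ=-1.1220251, Δλ=-1.0943057 rad; a=sin²(Δφ/2)+cosφ1·cosφ2·sin²(Δλ/2)=0.4733449030; c=2·atan2(√a, √(1-a))=1.517460849; dist=6371·c=9667.743 ≈ 9667.7 km; running total=17055.1 km
Leg 2 bearing: y=sinΔλ·cosφ2=-0.69129553, x=cosφ1·sinφ2-sinφ1·cosφ2·cosΔλ=-0.72060288; θ=atan2(y, x)=-136.1891° <0 so +360° → 223.8109° ≈ 223.8°
Leg 3: φ1=-0.6793973, φ2=-1.1341115, Δφ=-0.4547141, Δλ=-0.3235509 rad; a=sin²(Δφ/2)+cosφ1·cosφ2·sin²(Δλ/2)=0.0593428407; c=2·atan2(√a, √(1-a))=0.492159853; dist=6371·c=3135.550 ≈ 3135.6 km; running total=20190.7 km
Leg 3 bearing: y=sinΔλ·cosφ2=-0.13446680, x=cosφ1·sinφ2-sinφ1·cosφ2·cosΔλ=-0.45299421; θ=atan2(y, x)=-163.4670° <0 so +360° → 196.5330° ≈ 196.5°
Leg 4: φ1=-1.1341115, φ2=0.2426444, Δφ=1.3767559, Δλ=0.0529446 rad; a=sin²(Δφ/2)+cosφ1·cosφ2·sin²(Δλ/2)=0.4038750867; c=2·atan2(√a, √(1-a))=1.377342100; dist=6371·c=8775.047 ≈ 8775.0 km; running total=28965.7 km
Leg 4 bearing: y=sinΔλ·cosφ2=0.05136960, x=cosφ1·sinφ2-sinφ1·cosφ2·cosΔλ=0.98000060; θ=atan2(y, x)=3.0006° ≈ 3.0°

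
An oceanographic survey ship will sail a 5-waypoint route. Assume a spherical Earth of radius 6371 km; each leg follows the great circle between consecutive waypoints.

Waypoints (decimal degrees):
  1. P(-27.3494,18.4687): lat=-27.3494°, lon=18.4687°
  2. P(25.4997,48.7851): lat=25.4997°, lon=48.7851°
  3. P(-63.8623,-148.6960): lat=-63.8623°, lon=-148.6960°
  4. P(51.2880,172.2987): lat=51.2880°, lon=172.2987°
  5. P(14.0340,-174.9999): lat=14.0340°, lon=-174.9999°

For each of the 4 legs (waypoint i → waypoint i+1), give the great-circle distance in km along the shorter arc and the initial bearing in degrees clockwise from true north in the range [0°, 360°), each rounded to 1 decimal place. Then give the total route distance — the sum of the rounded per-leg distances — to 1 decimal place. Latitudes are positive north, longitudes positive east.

Leg 1: φ1=-0.4773371, φ2=0.4450537, Δφ=0.9223908, Δλ=0.5291210 rad; a=sin²(Δφ/2)+cosφ1·cosφ2·sin²(Δλ/2)=0.2528574822; c=2·atan2(√a, √(1-a))=1.053784148; dist=6371·c=6713.659 ≈ 6713.7 km; running total=6713.7 km
Leg 1 bearing: y=sinΔλ·cosφ2=0.45560339, x=cosφ1·sinφ2-sinφ1·cosφ2·cosΔλ=0.74034307; θ=atan2(y, x)=31.6079° ≈ 31.6°
Leg 2: φ1=0.4450537, φ2=-1.1146074, Δφ=-1.5596611, Δλ=-3.4466954 rad; a=sin²(Δφ/2)+cosφ1·cosφ2·sin²(Δλ/2)=0.8828676230; c=2·atan2(√a, √(1-a))=2.442980065; dist=6371·c=15564.226 ≈ 15564.2 km; running total=22277.9 km
Leg 2 bearing: y=sinΔλ·cosφ2=0.13233132, x=cosφ1·sinφ2-sinφ1·cosφ2·cosΔλ=-0.62939491; θ=atan2(y, x)=168.1264° ≈ 168.1°
Leg 3: φ1=-1.1146074, φ2=0.8951445, Δφ=2.0097519, Δλ=5.6024144 rad; a=sin²(Δφ/2)+cosφ1·cosφ2·sin²(Δλ/2)=0.7432044212; c=2·atan2(√a, √(1-a))=2.078771216; dist=6371·c=13243.851 ≈ 13243.9 km; running total=35521.8 km
Leg 3 bearing: y=sinΔλ·cosφ2=-0.39362577, x=cosφ1·sinφ2-sinφ1·cosφ2·cosΔλ=0.78004179; θ=atan2(y, x)=-26.7765° <0 so +360° → 333.2235° ≈ 333.2°
Leg 4: φ1=0.8951445, φ2=0.2449395, Δφ=-0.6502050, Δλ=-6.0615041 rad; a=sin²(Δφ/2)+cosφ1·cosφ2·sin²(Δλ/2)=0.1094438310; c=2·atan2(√a, √(1-a))=0.674351011; dist=6371·c=4296.290 ≈ 4296.3 km; running total=39818.1 km
Leg 4 bearing: y=sinΔλ·cosφ2=0.21330736, x=cosφ1·sinφ2-sinφ1·cosφ2·cosΔλ=-0.58682492; θ=atan2(y, x)=160.0241° ≈ 160.0°

Leg 1: dist=6713.7 km, bearing=31.6°
Leg 2: dist=15564.2 km, bearing=168.1°
Leg 3: dist=13243.9 km, bearing=333.2°
Leg 4: dist=4296.3 km, bearing=160.0°
Total: 39818.1 km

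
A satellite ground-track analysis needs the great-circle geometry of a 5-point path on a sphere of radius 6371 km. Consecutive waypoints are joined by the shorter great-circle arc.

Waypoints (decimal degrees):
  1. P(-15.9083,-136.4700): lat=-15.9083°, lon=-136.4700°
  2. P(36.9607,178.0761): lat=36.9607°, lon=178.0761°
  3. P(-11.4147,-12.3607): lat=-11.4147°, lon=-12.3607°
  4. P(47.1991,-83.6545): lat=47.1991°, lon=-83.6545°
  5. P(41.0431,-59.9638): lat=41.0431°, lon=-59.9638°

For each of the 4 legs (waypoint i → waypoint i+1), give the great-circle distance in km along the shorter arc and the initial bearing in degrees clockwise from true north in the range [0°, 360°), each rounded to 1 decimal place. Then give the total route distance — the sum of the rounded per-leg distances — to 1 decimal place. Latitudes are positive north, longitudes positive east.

Leg 1: φ1=-0.2776522, φ2=0.6450859, Δφ=0.9227381, Δλ=5.4898651 rad; a=sin²(Δφ/2)+cosφ1·cosφ2·sin²(Δλ/2)=0.3128773919; c=2·atan2(√a, √(1-a))=1.187213618; dist=6371·c=7563.738 ≈ 7563.7 km; running total=7563.7 km
Leg 1 bearing: y=sinΔλ·cosφ2=-0.56947062, x=cosφ1·sinφ2-sinφ1·cosφ2·cosΔλ=0.73187685; θ=atan2(y, x)=-37.8864° <0 so +360° → 322.1136° ≈ 322.1°
Leg 2: φ1=0.6450859, φ2=-0.1992241, Δφ=-0.8443100, Δλ=-3.3237492 rad; a=sin²(Δφ/2)+cosφ1·cosφ2·sin²(Δλ/2)=0.9446404253; c=2·atan2(√a, √(1-a))=2.666566697; dist=6371·c=16988.696 ≈ 16988.7 km; running total=24552.4 km
Leg 2 bearing: y=sinΔλ·cosφ2=0.17756775, x=cosφ1·sinφ2-sinφ1·cosφ2·cosΔλ=0.42148459; θ=atan2(y, x)=22.8453° ≈ 22.8°
Leg 3: φ1=-0.1992241, φ2=0.8237797, Δφ=1.0230038, Δλ=-1.2443115 rad; a=sin²(Δφ/2)+cosφ1·cosφ2·sin²(Δλ/2)=0.4658043263; c=2·atan2(√a, √(1-a))=1.502351551; dist=6371·c=9571.482 ≈ 9571.5 km; running total=34123.9 km
Leg 3 bearing: y=sinΔλ·cosφ2=-0.64356113, x=cosφ1·sinφ2-sinφ1·cosφ2·cosΔλ=0.76233306; θ=atan2(y, x)=-40.1710° <0 so +360° → 319.8290° ≈ 319.8°
Leg 4: φ1=0.8237797, φ2=0.7163372, Δφ=-0.1074425, Δλ=0.4134807 rad; a=sin²(Δφ/2)+cosφ1·cosφ2·sin²(Δλ/2)=0.0244760068; c=2·atan2(√a, √(1-a))=0.314186868; dist=6371·c=2001.685 ≈ 2001.7 km; running total=36125.6 km
Leg 4 bearing: y=sinΔλ·cosφ2=0.30304329, x=cosφ1·sinφ2-sinφ1·cosφ2·cosΔλ=-0.06060111; θ=atan2(y, x)=101.3086° ≈ 101.3°

Leg 1: dist=7563.7 km, bearing=322.1°
Leg 2: dist=16988.7 km, bearing=22.8°
Leg 3: dist=9571.5 km, bearing=319.8°
Leg 4: dist=2001.7 km, bearing=101.3°
Total: 36125.6 km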